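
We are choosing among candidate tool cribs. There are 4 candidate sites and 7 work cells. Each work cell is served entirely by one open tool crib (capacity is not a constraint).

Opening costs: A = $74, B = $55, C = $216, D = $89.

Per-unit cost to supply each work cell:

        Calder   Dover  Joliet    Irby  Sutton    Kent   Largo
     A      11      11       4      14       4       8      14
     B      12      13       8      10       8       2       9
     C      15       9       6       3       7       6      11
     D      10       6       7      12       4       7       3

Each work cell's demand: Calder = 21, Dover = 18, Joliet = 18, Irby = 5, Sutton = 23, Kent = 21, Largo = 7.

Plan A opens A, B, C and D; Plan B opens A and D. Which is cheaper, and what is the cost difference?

Plan A: {A, B, C, D}: Calder→D 10·21=210, Dover→D 6·18=108, Joliet→A 4·18=72, Irby→C 3·5=15, Sutton→A 4·23=92, Kent→B 2·21=42, Largo→D 3·7=21. Service 560; fixed 434; total 994.
Plan B: {A, D}: Calder→D 10·21=210, Dover→D 6·18=108, Joliet→A 4·18=72, Irby→D 12·5=60, Sutton→A 4·23=92, Kent→D 7·21=147, Largo→D 3·7=21. Service 710; fixed 163; total 873.
Difference: |994 − 873| = 121.

Plan B is cheaper by 121.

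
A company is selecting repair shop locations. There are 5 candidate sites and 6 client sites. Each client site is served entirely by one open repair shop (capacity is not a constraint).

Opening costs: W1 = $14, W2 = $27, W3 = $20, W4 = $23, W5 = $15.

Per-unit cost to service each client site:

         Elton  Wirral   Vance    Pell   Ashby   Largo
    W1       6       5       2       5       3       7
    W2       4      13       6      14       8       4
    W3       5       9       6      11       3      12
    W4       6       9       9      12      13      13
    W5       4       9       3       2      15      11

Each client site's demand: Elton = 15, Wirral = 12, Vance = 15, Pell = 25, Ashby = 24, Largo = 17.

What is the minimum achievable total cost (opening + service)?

Minimum total cost: 396

For any fixed open set, each client site goes to its cheapest open site; total = fixed + service.
{W1, W2, W5}: Elton→W2 4·15=60, Wirral→W1 5·12=60, Vance→W1 2·15=30, Pell→W5 2·25=50, Ashby→W1 3·24=72, Largo→W2 4·17=68. Service 340; fixed 56; total 396.
{W1, W2, W3, W5}: service 340 + fixed 76 = 416
{W1, W2, W4, W5}: service 340 + fixed 79 = 419
{W1, W2, W3, W4, W5}: service 340 + fixed 99 = 439
No other subset beats 396.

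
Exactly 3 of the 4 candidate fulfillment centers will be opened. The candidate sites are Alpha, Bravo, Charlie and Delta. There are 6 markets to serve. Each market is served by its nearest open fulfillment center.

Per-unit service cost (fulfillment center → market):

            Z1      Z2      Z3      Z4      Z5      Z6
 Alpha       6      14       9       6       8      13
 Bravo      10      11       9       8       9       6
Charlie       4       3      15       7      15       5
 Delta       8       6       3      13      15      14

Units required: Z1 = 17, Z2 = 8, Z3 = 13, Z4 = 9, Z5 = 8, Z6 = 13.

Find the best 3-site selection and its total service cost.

With exactly 3 open, each market uses its cheapest among the chosen.
{Alpha, Charlie, Delta}: Z1→Charlie 4·17=68, Z2→Charlie 3·8=24, Z3→Delta 3·13=39, Z4→Alpha 6·9=54, Z5→Alpha 8·8=64, Z6→Charlie 5·13=65. Service cost 314.
{Bravo, Charlie, Delta}: service cost 331
{Alpha, Bravo, Delta}: service cost 385
Among all 4 size-3 choices, {Alpha, Charlie, Delta} is lowest.

Choose Alpha, Charlie and Delta; total service cost 314.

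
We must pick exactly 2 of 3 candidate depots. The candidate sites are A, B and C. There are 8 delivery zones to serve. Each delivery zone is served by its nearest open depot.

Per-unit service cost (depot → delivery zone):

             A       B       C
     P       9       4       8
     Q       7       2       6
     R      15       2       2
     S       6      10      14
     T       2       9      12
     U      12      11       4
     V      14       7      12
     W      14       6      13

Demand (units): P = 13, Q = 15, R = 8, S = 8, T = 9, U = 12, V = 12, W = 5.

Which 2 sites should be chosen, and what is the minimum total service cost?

With exactly 2 open, each delivery zone uses its cheapest among the chosen.
{A, B}: P→B 4·13=52, Q→B 2·15=30, R→B 2·8=16, S→A 6·8=48, T→A 2·9=18, U→B 11·12=132, V→B 7·12=84, W→B 6·5=30. Service cost 410.
{B, C}: service cost 421
{A, C}: service cost 533
Among all 3 size-2 choices, {A, B} is lowest.

Choose A and B; total service cost 410.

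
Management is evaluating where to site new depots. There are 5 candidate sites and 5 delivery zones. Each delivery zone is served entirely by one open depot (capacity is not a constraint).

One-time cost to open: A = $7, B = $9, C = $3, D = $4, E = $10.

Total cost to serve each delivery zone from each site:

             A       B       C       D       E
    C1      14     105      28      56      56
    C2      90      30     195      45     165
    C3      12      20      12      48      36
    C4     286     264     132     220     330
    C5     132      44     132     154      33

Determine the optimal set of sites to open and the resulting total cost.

Open A, B, C and E; minimum total cost 250.

For any fixed open set, each delivery zone goes to its cheapest open site; total = fixed + service.
{A, B, C, E}: C1→A 14, C2→B 30, C3→A 12, C4→C 132, C5→E 33. Service 221; fixed 29; total 250.
{A, B, C}: C1→A 14, C2→B 30, C3→A 12, C4→C 132, C5→B 44. Service 232; fixed 19; total 251.
{A, B, C, D, E}: C1→A 14, C2→B 30, C3→A 12, C4→C 132, C5→E 33. Service 221; fixed 33; total 254.
{C}: C1→C 28, C2→C 195, C3→C 12, C4→C 132, C5→C 132. Service 499; fixed 3; total 502.
No other subset beats 250.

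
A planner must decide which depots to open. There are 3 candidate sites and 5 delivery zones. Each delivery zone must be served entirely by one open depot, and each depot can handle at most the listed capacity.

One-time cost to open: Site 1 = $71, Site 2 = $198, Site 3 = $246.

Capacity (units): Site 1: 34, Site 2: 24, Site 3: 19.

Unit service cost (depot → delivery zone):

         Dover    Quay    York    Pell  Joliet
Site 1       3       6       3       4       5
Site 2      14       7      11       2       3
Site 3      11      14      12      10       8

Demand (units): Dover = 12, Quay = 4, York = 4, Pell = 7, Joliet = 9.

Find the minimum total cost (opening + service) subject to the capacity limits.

Minimum total cost: 382

Open {Site 1, Site 2}: Dover→Site 1 3·12=36, Quay→Site 1 6·4=24, York→Site 1 3·4=12, Pell→Site 2 2·7=14, Joliet→Site 2 3·9=27.
Loads: Site 1 carries 20/34, Site 2 carries 16/24. Service 113; fixed 269; total 382.
Next best feasible plan costs 386.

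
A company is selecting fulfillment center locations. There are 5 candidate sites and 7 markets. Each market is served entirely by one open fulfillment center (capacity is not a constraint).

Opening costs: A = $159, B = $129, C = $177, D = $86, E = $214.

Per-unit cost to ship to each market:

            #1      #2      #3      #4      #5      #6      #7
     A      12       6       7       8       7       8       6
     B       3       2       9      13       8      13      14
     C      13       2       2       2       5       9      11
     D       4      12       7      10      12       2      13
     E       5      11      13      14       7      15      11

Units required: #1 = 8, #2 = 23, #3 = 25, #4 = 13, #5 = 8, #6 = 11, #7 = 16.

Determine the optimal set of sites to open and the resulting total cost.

Open C and D; minimum total cost 655.

For any fixed open set, each market goes to its cheapest open site; total = fixed + service.
{C, D}: #1→D 4·8=32, #2→C 2·23=46, #3→C 2·25=50, #4→C 2·13=26, #5→C 5·8=40, #6→D 2·11=22, #7→C 11·16=176. Service 392; fixed 263; total 655.
{C}: #1→C 13·8=104, #2→C 2·23=46, #3→C 2·25=50, #4→C 2·13=26, #5→C 5·8=40, #6→C 9·11=99, #7→C 11·16=176. Service 541; fixed 177; total 718.
{A, C, D}: service 312 + fixed 422 = 734
{A, B, C, D, E}: #1→B 3·8=24, #2→B 2·23=46, #3→C 2·25=50, #4→C 2·13=26, #5→C 5·8=40, #6→D 2·11=22, #7→A 6·16=96. Service 304; fixed 765; total 1069.
No other subset beats 655.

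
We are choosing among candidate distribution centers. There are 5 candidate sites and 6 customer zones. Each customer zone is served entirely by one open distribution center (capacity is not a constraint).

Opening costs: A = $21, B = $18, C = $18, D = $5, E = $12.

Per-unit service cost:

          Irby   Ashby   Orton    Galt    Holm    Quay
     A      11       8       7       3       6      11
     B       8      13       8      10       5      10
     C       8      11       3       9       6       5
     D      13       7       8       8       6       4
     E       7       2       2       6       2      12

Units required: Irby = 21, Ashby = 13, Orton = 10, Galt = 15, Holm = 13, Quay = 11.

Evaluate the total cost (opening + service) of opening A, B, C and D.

Total cost: 505

Each customer zone is assigned to its cheapest site among the open ones.
{A, B, C, D}: Irby→B 8·21=168, Ashby→D 7·13=91, Orton→C 3·10=30, Galt→A 3·15=45, Holm→B 5·13=65, Quay→D 4·11=44. Service 443; fixed 62; total 505.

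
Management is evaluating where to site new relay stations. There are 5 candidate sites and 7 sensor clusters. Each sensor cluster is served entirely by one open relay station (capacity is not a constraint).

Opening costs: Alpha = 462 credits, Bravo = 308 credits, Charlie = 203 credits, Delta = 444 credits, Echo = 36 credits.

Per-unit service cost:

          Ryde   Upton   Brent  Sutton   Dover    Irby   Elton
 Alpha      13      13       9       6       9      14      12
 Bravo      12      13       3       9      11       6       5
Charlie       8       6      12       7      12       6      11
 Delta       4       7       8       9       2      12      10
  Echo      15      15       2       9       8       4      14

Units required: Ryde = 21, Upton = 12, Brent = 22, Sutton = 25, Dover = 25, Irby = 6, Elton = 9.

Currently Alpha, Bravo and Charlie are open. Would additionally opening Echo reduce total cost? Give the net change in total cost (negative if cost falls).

Yes — net change −23 (cost falls by 23).

Current service cost with {Alpha, Bravo, Charlie}: 762.
Adding Echo: each sensor cluster re-picks its cheapest; new service cost 703, saving 59.
Extra fixed cost: 36. Net change = 36 − 59 = -23.
(Totals: 1735 → 1712.)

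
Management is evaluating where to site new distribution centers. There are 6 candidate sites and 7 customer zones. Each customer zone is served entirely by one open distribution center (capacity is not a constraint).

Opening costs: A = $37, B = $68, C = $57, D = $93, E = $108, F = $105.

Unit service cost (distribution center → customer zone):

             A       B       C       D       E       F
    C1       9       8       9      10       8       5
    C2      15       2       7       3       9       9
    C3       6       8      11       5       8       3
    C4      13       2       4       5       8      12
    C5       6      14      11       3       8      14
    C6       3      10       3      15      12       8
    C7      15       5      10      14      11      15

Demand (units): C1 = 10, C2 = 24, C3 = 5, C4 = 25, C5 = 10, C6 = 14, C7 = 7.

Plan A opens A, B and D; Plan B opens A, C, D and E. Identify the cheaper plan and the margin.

Plan A is cheaper by 206.

Plan A: {A, B, D}: C1→B 8·10=80, C2→B 2·24=48, C3→D 5·5=25, C4→B 2·25=50, C5→D 3·10=30, C6→A 3·14=42, C7→B 5·7=35. Service 310; fixed 198; total 508.
Plan B: {A, C, D, E}: C1→E 8·10=80, C2→D 3·24=72, C3→D 5·5=25, C4→C 4·25=100, C5→D 3·10=30, C6→A 3·14=42, C7→C 10·7=70. Service 419; fixed 295; total 714.
Difference: |508 − 714| = 206.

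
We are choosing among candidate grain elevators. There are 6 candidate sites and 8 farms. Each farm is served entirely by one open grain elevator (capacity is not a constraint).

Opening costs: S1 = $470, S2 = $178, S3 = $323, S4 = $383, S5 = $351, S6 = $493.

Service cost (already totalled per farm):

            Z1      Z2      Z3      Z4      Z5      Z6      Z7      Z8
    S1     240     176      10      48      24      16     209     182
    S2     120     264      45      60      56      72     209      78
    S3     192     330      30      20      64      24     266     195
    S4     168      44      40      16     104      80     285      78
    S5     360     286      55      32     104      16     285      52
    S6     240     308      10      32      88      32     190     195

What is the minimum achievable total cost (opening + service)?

For any fixed open set, each farm goes to its cheapest open site; total = fixed + service.
{S2}: Z1→S2 120, Z2→S2 264, Z3→S2 45, Z4→S2 60, Z5→S2 56, Z6→S2 72, Z7→S2 209, Z8→S2 78. Service 904; fixed 178; total 1082.
{S2, S4}: Z1→S2 120, Z2→S4 44, Z3→S4 40, Z4→S4 16, Z5→S2 56, Z6→S2 72, Z7→S2 209, Z8→S2 78. Service 635; fixed 561; total 1196.
{S4}: service 815 + fixed 383 = 1198
{S1, S2, S3, S4, S5, S6}: service 472 + fixed 2198 = 2670
No other subset beats 1082.

Minimum total cost: 1082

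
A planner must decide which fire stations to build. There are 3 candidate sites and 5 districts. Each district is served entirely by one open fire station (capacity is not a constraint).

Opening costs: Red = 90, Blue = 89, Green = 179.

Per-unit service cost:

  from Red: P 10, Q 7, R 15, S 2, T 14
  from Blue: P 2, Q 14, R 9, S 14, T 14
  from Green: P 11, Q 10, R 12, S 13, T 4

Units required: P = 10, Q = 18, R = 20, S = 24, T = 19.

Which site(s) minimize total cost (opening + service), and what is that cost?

Open Red, Blue and Green; minimum total cost 808.

For any fixed open set, each district goes to its cheapest open site; total = fixed + service.
{Red, Blue, Green}: P→Blue 2·10=20, Q→Red 7·18=126, R→Blue 9·20=180, S→Red 2·24=48, T→Green 4·19=76. Service 450; fixed 358; total 808.
{Red, Blue}: service 640 + fixed 179 = 819
{Red, Green}: P→Red 10·10=100, Q→Red 7·18=126, R→Green 12·20=240, S→Red 2·24=48, T→Green 4·19=76. Service 590; fixed 269; total 859.
{Blue}: P→Blue 2·10=20, Q→Blue 14·18=252, R→Blue 9·20=180, S→Blue 14·24=336, T→Blue 14·19=266. Service 1054; fixed 89; total 1143.
No other subset beats 808.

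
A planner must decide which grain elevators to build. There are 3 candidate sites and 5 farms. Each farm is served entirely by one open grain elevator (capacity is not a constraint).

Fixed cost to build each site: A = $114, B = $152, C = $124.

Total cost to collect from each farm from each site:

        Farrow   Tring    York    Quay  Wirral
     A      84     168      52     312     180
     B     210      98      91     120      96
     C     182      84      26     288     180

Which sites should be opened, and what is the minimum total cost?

Open A and B; minimum total cost 716.

For any fixed open set, each farm goes to its cheapest open site; total = fixed + service.
{A, B}: Farrow→A 84, Tring→B 98, York→A 52, Quay→B 120, Wirral→B 96. Service 450; fixed 266; total 716.
{B}: service 615 + fixed 152 = 767
{B, C}: Farrow→C 182, Tring→C 84, York→C 26, Quay→B 120, Wirral→B 96. Service 508; fixed 276; total 784.
{A, B, C}: Farrow→A 84, Tring→C 84, York→C 26, Quay→B 120, Wirral→B 96. Service 410; fixed 390; total 800.
No other subset beats 716.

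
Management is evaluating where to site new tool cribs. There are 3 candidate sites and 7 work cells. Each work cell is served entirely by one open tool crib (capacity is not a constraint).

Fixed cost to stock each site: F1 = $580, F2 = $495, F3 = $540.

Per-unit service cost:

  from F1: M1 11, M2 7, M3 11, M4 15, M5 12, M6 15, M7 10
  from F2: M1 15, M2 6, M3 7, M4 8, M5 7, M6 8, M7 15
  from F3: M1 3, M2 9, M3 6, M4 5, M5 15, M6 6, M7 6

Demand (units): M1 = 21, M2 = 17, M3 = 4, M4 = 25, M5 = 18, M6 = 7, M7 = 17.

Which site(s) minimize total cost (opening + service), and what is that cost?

Open F3 only; minimum total cost 1319.

For any fixed open set, each work cell goes to its cheapest open site; total = fixed + service.
{F3}: M1→F3 3·21=63, M2→F3 9·17=153, M3→F3 6·4=24, M4→F3 5·25=125, M5→F3 15·18=270, M6→F3 6·7=42, M7→F3 6·17=102. Service 779; fixed 540; total 1319.
{F2}: service 1082 + fixed 495 = 1577
{F2, F3}: M1→F3 3·21=63, M2→F2 6·17=102, M3→F3 6·4=24, M4→F3 5·25=125, M5→F2 7·18=126, M6→F3 6·7=42, M7→F3 6·17=102. Service 584; fixed 1035; total 1619.
{F1, F2, F3}: M1→F3 3·21=63, M2→F2 6·17=102, M3→F3 6·4=24, M4→F3 5·25=125, M5→F2 7·18=126, M6→F3 6·7=42, M7→F3 6·17=102. Service 584; fixed 1615; total 2199.
No other subset beats 1319.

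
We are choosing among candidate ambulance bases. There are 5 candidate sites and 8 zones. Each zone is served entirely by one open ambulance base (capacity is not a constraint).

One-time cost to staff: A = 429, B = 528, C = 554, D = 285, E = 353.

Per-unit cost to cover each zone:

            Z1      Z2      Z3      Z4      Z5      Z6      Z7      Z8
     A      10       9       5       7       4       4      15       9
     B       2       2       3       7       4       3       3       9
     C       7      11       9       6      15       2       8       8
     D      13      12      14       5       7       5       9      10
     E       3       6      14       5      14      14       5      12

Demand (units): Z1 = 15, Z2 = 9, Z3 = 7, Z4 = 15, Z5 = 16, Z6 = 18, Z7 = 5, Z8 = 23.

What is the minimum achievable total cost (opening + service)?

Minimum total cost: 1042

For any fixed open set, each zone goes to its cheapest open site; total = fixed + service.
{B}: Z1→B 2·15=30, Z2→B 2·9=18, Z3→B 3·7=21, Z4→B 7·15=105, Z5→B 4·16=64, Z6→B 3·18=54, Z7→B 3·5=15, Z8→B 9·23=207. Service 514; fixed 528; total 1042.
{A}: Z1→A 10·15=150, Z2→A 9·9=81, Z3→A 5·7=35, Z4→A 7·15=105, Z5→A 4·16=64, Z6→A 4·18=72, Z7→A 15·5=75, Z8→A 9·23=207. Service 789; fixed 429; total 1218.
{D}: Z1→D 13·15=195, Z2→D 12·9=108, Z3→D 14·7=98, Z4→D 5·15=75, Z5→D 7·16=112, Z6→D 5·18=90, Z7→D 9·5=45, Z8→D 10·23=230. Service 953; fixed 285; total 1238.
{A, B, C, D, E}: service 443 + fixed 2149 = 2592
No other subset beats 1042.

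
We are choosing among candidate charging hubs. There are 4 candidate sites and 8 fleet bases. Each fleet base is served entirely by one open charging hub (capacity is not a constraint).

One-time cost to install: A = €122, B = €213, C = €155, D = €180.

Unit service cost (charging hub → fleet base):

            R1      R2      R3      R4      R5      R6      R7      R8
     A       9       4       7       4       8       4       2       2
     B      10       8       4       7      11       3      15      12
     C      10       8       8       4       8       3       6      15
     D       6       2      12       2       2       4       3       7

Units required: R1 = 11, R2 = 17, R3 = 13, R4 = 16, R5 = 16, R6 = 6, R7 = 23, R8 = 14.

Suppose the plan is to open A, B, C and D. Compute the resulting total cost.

Each fleet base is assigned to its cheapest site among the open ones.
{A, B, C, D}: R1→D 6·11=66, R2→D 2·17=34, R3→B 4·13=52, R4→D 2·16=32, R5→D 2·16=32, R6→B 3·6=18, R7→A 2·23=46, R8→A 2·14=28. Service 308; fixed 670; total 978.

Total cost: 978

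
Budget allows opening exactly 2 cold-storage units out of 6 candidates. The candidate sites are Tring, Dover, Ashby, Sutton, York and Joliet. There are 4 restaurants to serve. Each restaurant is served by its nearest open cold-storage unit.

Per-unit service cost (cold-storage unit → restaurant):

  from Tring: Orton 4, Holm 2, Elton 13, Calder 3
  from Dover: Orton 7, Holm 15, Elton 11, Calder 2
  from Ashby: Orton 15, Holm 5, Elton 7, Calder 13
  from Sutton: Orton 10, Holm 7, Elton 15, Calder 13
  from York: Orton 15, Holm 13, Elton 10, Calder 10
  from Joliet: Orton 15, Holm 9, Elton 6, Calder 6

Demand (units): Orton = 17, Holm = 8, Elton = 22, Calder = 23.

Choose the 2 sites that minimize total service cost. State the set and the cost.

With exactly 2 open, each restaurant uses its cheapest among the chosen.
{Tring, Joliet}: Orton→Tring 4·17=68, Holm→Tring 2·8=16, Elton→Joliet 6·22=132, Calder→Tring 3·23=69. Service cost 285.
{Tring, Ashby}: service cost 307
{Dover, Ashby}: service cost 359
Among all 15 size-2 choices, {Tring, Joliet} is lowest.

Choose Tring and Joliet; total service cost 285.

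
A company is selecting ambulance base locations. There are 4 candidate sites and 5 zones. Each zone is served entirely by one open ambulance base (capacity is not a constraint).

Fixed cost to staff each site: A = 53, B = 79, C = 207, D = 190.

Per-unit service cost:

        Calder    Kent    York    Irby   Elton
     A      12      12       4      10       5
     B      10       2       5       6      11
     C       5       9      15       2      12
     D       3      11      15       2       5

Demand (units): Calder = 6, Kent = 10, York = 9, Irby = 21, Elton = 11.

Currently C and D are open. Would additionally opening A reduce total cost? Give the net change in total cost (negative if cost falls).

Current service cost with {C, D}: 340.
Adding A: each zone re-picks its cheapest; new service cost 241, saving 99.
Extra fixed cost: 53. Net change = 53 − 99 = -46.
(Totals: 737 → 691.)

Yes — net change −46 (cost falls by 46).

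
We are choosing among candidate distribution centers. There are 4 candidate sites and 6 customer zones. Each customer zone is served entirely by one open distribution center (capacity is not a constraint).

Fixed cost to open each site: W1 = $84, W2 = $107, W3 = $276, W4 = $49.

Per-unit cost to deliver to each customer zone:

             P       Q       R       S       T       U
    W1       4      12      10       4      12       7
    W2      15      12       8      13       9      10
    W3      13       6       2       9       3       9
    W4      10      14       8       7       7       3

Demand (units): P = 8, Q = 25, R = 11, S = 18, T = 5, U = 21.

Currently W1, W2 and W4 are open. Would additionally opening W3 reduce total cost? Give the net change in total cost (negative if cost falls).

Current service cost with {W1, W2, W4}: 590.
Adding W3: each customer zone re-picks its cheapest; new service cost 354, saving 236.
Extra fixed cost: 276. Net change = 276 − 236 = 40.
(Totals: 830 → 870.)

No — net change +40 (cost rises by 40).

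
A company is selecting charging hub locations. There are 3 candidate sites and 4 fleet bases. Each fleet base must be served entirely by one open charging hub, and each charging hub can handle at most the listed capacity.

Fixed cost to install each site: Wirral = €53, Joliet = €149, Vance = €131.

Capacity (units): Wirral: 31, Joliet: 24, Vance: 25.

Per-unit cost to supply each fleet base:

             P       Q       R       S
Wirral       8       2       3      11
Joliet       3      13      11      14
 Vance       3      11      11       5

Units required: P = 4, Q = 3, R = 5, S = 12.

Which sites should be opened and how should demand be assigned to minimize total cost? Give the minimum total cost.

Open {Wirral}: P→Wirral 8·4=32, Q→Wirral 2·3=6, R→Wirral 3·5=15, S→Wirral 11·12=132.
Loads: Wirral carries 24/31. Service 185; fixed 53; total 238.
Next best feasible plan costs 277.

Minimum total cost: 238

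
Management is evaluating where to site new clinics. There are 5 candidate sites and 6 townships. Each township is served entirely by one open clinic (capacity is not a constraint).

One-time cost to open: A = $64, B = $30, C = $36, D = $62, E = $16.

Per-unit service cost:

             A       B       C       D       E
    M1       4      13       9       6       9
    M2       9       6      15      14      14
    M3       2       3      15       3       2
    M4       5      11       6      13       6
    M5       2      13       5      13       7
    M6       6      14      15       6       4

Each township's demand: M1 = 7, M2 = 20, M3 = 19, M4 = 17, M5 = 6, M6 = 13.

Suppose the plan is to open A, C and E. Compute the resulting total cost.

Total cost: 511

Each township is assigned to its cheapest site among the open ones.
{A, C, E}: M1→A 4·7=28, M2→A 9·20=180, M3→A 2·19=38, M4→A 5·17=85, M5→A 2·6=12, M6→E 4·13=52. Service 395; fixed 116; total 511.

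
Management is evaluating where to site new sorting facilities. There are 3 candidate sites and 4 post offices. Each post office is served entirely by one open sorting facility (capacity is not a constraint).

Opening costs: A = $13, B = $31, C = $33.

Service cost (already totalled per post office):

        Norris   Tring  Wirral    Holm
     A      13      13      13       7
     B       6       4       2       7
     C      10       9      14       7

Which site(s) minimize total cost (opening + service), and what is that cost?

For any fixed open set, each post office goes to its cheapest open site; total = fixed + service.
{B}: Norris→B 6, Tring→B 4, Wirral→B 2, Holm→B 7. Service 19; fixed 31; total 50.
{A}: service 46 + fixed 13 = 59
{A, B}: service 19 + fixed 44 = 63
{A, B, C}: service 19 + fixed 77 = 96
No other subset beats 50.

Open B only; minimum total cost 50.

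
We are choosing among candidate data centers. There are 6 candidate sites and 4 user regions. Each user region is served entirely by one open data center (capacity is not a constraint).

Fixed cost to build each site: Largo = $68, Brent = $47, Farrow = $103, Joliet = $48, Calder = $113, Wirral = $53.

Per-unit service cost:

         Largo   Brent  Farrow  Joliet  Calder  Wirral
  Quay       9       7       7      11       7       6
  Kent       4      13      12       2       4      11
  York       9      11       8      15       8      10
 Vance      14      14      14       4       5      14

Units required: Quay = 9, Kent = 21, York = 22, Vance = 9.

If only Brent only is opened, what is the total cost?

Total cost: 751

Each user region is assigned to its cheapest site among the open ones.
{Brent}: Quay→Brent 7·9=63, Kent→Brent 13·21=273, York→Brent 11·22=242, Vance→Brent 14·9=126. Service 704; fixed 47; total 751.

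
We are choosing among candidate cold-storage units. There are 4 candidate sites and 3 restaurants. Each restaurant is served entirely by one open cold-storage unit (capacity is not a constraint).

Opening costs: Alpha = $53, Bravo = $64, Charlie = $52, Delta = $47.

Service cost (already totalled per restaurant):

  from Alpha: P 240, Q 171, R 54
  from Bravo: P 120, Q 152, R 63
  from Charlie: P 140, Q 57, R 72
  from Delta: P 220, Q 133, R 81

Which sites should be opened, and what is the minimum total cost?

Open Charlie only; minimum total cost 321.

For any fixed open set, each restaurant goes to its cheapest open site; total = fixed + service.
{Charlie}: P→Charlie 140, Q→Charlie 57, R→Charlie 72. Service 269; fixed 52; total 321.
{Alpha, Charlie}: P→Charlie 140, Q→Charlie 57, R→Alpha 54. Service 251; fixed 105; total 356.
{Bravo, Charlie}: P→Bravo 120, Q→Charlie 57, R→Bravo 63. Service 240; fixed 116; total 356.
{Alpha, Bravo, Charlie, Delta}: service 231 + fixed 216 = 447
No other subset beats 321.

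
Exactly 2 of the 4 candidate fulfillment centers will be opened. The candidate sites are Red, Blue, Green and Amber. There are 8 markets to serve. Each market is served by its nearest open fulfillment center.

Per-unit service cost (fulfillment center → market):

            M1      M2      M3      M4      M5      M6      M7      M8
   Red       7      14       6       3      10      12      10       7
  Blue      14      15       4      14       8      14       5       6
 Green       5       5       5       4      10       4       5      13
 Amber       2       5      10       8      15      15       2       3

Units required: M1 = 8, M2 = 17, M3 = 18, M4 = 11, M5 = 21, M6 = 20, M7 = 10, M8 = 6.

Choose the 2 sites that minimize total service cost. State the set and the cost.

Choose Green and Amber; total service cost 563.

With exactly 2 open, each market uses its cheapest among the chosen.
{Green, Amber}: M1→Amber 2·8=16, M2→Green 5·17=85, M3→Green 5·18=90, M4→Green 4·11=44, M5→Green 10·21=210, M6→Green 4·20=80, M7→Amber 2·10=20, M8→Amber 3·6=18. Service cost 563.
{Blue, Green}: service cost 575
{Red, Green}: service cost 630
Among all 6 size-2 choices, {Green, Amber} is lowest.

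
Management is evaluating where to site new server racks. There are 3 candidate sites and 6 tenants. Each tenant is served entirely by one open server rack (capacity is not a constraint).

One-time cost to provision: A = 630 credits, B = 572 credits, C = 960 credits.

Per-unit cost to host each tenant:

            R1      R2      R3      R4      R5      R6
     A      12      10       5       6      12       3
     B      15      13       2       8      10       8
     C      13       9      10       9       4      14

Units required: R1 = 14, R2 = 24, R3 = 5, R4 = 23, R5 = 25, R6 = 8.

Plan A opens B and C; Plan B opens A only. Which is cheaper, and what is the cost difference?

Plan A: {B, C}: R1→C 13·14=182, R2→C 9·24=216, R3→B 2·5=10, R4→B 8·23=184, R5→C 4·25=100, R6→B 8·8=64. Service 756; fixed 1532; total 2288.
Plan B: {A}: R1→A 12·14=168, R2→A 10·24=240, R3→A 5·5=25, R4→A 6·23=138, R5→A 12·25=300, R6→A 3·8=24. Service 895; fixed 630; total 1525.
Difference: |2288 − 1525| = 763.

Plan B is cheaper by 763.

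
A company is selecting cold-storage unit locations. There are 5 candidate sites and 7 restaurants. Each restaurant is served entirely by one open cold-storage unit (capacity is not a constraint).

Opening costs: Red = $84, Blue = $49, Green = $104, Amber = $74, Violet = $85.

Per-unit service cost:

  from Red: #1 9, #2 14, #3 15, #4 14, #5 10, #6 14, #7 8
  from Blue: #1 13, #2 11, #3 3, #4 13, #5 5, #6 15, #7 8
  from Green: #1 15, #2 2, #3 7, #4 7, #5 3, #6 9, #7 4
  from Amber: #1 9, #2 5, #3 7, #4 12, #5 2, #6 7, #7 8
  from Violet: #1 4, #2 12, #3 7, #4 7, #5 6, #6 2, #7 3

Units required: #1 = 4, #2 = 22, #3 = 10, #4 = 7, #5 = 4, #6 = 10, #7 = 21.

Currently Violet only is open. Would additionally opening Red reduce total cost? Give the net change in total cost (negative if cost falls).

Current service cost with {Violet}: 506.
Adding Red: each restaurant re-picks its cheapest; new service cost 506, saving 0.
Extra fixed cost: 84. Net change = 84 − 0 = 84.
(Totals: 591 → 675.)

No — net change +84 (cost rises by 84).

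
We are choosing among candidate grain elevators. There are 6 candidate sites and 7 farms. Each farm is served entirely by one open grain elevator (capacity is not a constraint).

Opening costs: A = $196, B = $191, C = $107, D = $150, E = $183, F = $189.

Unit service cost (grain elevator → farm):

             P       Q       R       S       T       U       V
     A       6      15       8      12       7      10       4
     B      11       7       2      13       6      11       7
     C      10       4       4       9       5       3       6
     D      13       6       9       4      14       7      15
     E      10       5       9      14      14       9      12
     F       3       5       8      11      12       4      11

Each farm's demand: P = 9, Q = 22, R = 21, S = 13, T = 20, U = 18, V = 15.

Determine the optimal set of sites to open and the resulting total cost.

Open C only; minimum total cost 730.

For any fixed open set, each farm goes to its cheapest open site; total = fixed + service.
{C}: P→C 10·9=90, Q→C 4·22=88, R→C 4·21=84, S→C 9·13=117, T→C 5·20=100, U→C 3·18=54, V→C 6·15=90. Service 623; fixed 107; total 730.
{C, D}: service 558 + fixed 257 = 815
{C, F}: P→F 3·9=27, Q→C 4·22=88, R→C 4·21=84, S→C 9·13=117, T→C 5·20=100, U→C 3·18=54, V→C 6·15=90. Service 560; fixed 296; total 856.
{A, B, C, D, E, F}: service 423 + fixed 1016 = 1439
No other subset beats 730.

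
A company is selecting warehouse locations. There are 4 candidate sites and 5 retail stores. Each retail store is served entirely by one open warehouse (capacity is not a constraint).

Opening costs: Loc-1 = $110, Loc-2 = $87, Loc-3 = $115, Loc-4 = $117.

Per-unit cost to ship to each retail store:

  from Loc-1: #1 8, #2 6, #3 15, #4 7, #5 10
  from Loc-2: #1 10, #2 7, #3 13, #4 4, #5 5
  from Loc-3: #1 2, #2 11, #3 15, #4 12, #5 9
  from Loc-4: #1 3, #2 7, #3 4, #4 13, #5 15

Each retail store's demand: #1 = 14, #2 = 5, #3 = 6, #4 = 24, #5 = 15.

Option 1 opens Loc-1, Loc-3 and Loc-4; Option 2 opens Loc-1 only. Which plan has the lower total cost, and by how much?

Option 1: {Loc-1, Loc-3, Loc-4}: #1→Loc-3 2·14=28, #2→Loc-1 6·5=30, #3→Loc-4 4·6=24, #4→Loc-1 7·24=168, #5→Loc-3 9·15=135. Service 385; fixed 342; total 727.
Option 2: {Loc-1}: #1→Loc-1 8·14=112, #2→Loc-1 6·5=30, #3→Loc-1 15·6=90, #4→Loc-1 7·24=168, #5→Loc-1 10·15=150. Service 550; fixed 110; total 660.
Difference: |727 − 660| = 67.

Option 2 is cheaper by 67.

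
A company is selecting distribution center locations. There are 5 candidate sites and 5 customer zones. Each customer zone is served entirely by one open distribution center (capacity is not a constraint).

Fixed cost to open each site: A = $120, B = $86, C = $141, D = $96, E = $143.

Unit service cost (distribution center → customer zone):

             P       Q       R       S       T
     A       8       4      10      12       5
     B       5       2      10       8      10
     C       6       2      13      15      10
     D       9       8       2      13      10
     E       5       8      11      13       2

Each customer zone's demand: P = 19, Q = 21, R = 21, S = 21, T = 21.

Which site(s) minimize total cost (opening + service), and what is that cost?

For any fixed open set, each customer zone goes to its cheapest open site; total = fixed + service.
{B, D, E}: P→B 5·19=95, Q→B 2·21=42, R→D 2·21=42, S→B 8·21=168, T→E 2·21=42. Service 389; fixed 325; total 714.
{B, D}: service 557 + fixed 182 = 739
{A, B, D}: service 452 + fixed 302 = 754
{A, B, C, D, E}: P→B 5·19=95, Q→B 2·21=42, R→D 2·21=42, S→B 8·21=168, T→E 2·21=42. Service 389; fixed 586; total 975.
No other subset beats 714.

Open B, D and E; minimum total cost 714.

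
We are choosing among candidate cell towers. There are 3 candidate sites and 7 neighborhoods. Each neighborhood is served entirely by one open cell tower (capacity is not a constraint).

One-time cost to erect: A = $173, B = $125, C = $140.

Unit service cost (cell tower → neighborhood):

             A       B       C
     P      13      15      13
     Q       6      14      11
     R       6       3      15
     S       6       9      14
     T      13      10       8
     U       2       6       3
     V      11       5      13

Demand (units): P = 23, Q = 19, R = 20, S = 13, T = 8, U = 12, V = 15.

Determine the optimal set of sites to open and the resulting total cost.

For any fixed open set, each neighborhood goes to its cheapest open site; total = fixed + service.
{A, B}: P→A 13·23=299, Q→A 6·19=114, R→B 3·20=60, S→A 6·13=78, T→B 10·8=80, U→A 2·12=24, V→B 5·15=75. Service 730; fixed 298; total 1028.
{A}: service 904 + fixed 173 = 1077
{B, C}: service 860 + fixed 265 = 1125
{A, B, C}: service 714 + fixed 438 = 1152
(All 7 nonempty subsets were checked; A and B is lowest.)

Open A and B; minimum total cost 1028.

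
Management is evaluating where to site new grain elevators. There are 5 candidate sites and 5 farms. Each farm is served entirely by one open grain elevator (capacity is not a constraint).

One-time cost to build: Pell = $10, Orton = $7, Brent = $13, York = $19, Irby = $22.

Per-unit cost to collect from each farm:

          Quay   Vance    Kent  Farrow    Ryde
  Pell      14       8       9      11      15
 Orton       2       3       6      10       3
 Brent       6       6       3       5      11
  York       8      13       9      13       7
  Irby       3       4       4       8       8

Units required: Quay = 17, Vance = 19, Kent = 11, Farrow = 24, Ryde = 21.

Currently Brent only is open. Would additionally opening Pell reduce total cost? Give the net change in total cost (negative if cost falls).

Current service cost with {Brent}: 600.
Adding Pell: each farm re-picks its cheapest; new service cost 600, saving 0.
Extra fixed cost: 10. Net change = 10 − 0 = 10.
(Totals: 613 → 623.)

No — net change +10 (cost rises by 10).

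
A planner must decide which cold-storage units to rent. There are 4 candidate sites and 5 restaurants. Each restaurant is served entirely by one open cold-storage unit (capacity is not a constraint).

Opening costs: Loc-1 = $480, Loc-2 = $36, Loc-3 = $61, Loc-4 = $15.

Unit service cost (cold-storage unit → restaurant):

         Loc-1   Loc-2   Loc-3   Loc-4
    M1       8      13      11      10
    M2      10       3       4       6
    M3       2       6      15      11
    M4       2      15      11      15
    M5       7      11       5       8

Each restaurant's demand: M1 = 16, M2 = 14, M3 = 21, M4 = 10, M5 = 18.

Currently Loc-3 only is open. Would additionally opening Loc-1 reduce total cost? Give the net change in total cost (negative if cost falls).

No — net change +69 (cost rises by 69).

Current service cost with {Loc-3}: 747.
Adding Loc-1: each restaurant re-picks its cheapest; new service cost 336, saving 411.
Extra fixed cost: 480. Net change = 480 − 411 = 69.
(Totals: 808 → 877.)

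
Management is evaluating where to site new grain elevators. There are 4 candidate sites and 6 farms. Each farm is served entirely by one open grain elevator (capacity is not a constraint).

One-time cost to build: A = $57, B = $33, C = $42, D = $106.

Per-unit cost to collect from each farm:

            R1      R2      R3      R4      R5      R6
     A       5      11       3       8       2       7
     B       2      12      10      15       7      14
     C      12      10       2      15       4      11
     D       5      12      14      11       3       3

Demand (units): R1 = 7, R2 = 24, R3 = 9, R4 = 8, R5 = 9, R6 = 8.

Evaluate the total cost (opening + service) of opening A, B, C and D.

Total cost: 616

Each farm is assigned to its cheapest site among the open ones.
{A, B, C, D}: R1→B 2·7=14, R2→C 10·24=240, R3→C 2·9=18, R4→A 8·8=64, R5→A 2·9=18, R6→D 3·8=24. Service 378; fixed 238; total 616.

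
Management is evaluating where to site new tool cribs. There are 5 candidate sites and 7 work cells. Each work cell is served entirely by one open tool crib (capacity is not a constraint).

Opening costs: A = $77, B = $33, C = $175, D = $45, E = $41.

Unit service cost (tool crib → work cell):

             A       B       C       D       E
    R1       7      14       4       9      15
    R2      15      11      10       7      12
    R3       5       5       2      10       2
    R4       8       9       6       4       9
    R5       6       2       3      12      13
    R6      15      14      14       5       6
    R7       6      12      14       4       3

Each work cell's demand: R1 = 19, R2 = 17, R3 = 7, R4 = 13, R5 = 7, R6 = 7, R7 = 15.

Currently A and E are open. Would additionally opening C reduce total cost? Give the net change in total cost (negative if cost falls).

Current service cost with {A, E}: 584.
Adding C: each work cell re-picks its cheapest; new service cost 446, saving 138.
Extra fixed cost: 175. Net change = 175 − 138 = 37.
(Totals: 702 → 739.)

No — net change +37 (cost rises by 37).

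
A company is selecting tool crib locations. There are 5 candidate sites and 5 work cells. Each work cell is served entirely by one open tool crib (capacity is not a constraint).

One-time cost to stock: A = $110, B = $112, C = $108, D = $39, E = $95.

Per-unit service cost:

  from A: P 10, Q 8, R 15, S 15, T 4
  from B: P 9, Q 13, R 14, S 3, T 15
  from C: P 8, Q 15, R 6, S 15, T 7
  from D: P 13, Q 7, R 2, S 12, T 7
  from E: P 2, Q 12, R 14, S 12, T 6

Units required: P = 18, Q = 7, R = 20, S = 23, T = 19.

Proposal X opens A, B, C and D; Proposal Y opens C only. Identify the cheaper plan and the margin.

Proposal X: {A, B, C, D}: P→C 8·18=144, Q→D 7·7=49, R→D 2·20=40, S→B 3·23=69, T→A 4·19=76. Service 378; fixed 369; total 747.
Proposal Y: {C}: P→C 8·18=144, Q→C 15·7=105, R→C 6·20=120, S→C 15·23=345, T→C 7·19=133. Service 847; fixed 108; total 955.
Difference: |747 − 955| = 208.

Proposal X is cheaper by 208.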